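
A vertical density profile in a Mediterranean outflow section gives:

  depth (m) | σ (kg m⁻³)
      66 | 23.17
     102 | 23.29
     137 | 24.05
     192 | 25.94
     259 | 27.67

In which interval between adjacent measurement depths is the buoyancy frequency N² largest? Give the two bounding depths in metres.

137–192 m

Compute the density gradient over each adjacent pair:
  66–102 m: Δρ/Δz = 0.12/36 = 3.3 × 10⁻³ kg m⁻⁴
  102–137 m: Δρ/Δz = 0.76/35 = 0.022 kg m⁻⁴
  137–192 m: Δρ/Δz = 1.89/55 = 0.034 kg m⁻⁴
  192–259 m: Δρ/Δz = 1.73/67 = 0.026 kg m⁻⁴
The largest gradient is in the 137–192 m interval — the pycnocline.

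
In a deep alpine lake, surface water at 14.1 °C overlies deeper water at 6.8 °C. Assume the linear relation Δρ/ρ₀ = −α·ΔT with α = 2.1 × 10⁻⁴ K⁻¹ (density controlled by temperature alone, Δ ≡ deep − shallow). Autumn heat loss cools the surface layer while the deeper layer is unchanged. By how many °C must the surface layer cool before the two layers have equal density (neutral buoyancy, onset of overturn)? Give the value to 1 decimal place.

With temperature the only control, equal density requires T_surf′ = T_deep.
T_surf′ = 6.8 °C.
Cooling required: 14.1 − 6.8 = 7.3 °C.

7.3 °C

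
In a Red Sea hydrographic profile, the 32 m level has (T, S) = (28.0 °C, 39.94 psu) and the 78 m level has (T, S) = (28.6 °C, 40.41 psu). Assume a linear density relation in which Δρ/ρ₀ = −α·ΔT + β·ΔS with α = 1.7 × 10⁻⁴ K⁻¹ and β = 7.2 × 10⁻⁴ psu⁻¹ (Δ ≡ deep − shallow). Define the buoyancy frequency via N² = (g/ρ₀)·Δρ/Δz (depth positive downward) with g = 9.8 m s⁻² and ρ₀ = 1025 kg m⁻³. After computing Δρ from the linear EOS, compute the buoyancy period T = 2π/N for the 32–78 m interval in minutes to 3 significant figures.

14.8 min

ΔT = +0.6 K, ΔS = +0.47 psu (deep − shallow).
Δρ/ρ₀ = −αΔT + βΔS = -1.02 × 10⁻⁴ + 3.384 × 10⁻⁴ = 2.364 × 10⁻⁴, so Δρ ≈ 0.2423 kg m⁻³.
N² = (g/ρ₀)·Δρ/Δz = g·(Δρ/ρ₀)/Δz = 9.8 × 2.364 × 10⁻⁴ / 46 = 5.0363 × 10⁻⁵ s⁻².
N = √(5.0363 × 10⁻⁵) = 7.0967 × 10⁻³ rad s⁻¹ → T = 2π/N = 885.37 s = 14.756 min ≈ 14.8 min.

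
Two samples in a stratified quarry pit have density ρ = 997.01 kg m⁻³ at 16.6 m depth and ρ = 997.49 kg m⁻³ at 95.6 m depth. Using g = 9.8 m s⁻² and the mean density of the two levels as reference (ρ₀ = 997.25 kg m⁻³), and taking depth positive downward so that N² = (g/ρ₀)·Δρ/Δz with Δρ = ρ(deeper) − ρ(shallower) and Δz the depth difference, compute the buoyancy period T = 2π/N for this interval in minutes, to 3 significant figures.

13.6 min

Δρ = 997.49 − 997.01 = 0.48 kg m⁻³ over Δz = 95.6 − 16.6 = 79 m.
N² = (9.8/997.25) × (0.48/79) = 5.9709 × 10⁻⁵ s⁻².
N = √(5.9709 × 10⁻⁵) = 7.7272 × 10⁻³ rad s⁻¹, so T = 2π/N = 813.13 s = 13.552 min ≈ 13.6 min.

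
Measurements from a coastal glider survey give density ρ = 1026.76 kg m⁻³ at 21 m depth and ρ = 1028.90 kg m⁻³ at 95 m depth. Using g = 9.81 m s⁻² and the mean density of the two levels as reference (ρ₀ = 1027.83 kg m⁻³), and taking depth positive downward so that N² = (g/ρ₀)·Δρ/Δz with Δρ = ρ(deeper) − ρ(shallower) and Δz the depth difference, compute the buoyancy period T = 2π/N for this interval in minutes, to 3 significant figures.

6.30 min

Δρ = 1028.90 − 1026.76 = 2.14 kg m⁻³ over Δz = 95 − 21 = 74 m.
N² = (9.81/1027.83) × (2.14/74) = 2.7601 × 10⁻⁴ s⁻².
N = √(2.7601 × 10⁻⁴) = 0.016614 rad s⁻¹, so T = 2π/N = 378.19 s = 6.3032 min ≈ 6.30 min.
A positive N² confirms static stability across the interval.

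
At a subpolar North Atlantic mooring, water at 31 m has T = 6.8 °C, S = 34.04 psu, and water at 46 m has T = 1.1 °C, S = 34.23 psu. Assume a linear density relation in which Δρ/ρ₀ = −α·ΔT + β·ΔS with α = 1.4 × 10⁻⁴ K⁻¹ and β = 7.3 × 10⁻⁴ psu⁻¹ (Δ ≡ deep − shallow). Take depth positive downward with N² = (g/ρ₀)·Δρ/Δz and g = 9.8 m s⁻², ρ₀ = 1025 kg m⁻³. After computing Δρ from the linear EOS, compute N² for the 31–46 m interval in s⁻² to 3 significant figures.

6.12 × 10⁻⁴ s⁻²

ΔT = -5.7 K, ΔS = +0.19 psu (deep − shallow).
Δρ/ρ₀ = −αΔT + βΔS = 7.98 × 10⁻⁴ + 1.387 × 10⁻⁴ = 9.367 × 10⁻⁴, so Δρ ≈ 0.9601 kg m⁻³.
N² = (g/ρ₀)·Δρ/Δz = g·(Δρ/ρ₀)/Δz = 9.8 × 9.367 × 10⁻⁴ / 15 = 6.1198 × 10⁻⁴ s⁻² ≈ 6.12 × 10⁻⁴ s⁻².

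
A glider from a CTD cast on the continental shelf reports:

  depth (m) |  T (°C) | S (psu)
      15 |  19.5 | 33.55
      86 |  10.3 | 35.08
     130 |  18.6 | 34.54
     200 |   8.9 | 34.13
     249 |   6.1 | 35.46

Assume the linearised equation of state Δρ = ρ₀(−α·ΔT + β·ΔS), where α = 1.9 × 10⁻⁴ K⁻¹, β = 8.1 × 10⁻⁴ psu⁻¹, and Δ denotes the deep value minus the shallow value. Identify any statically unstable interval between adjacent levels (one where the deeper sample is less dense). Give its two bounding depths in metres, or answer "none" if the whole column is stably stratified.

Evaluate Δρ/ρ₀ = −αΔT + βΔS across each adjacent pair:
  15–86 m: −αΔT+βΔS = −(1.9 × 10⁻⁴)(-9.2)+(8.1 × 10⁻⁴)(+1.53) = 3.0 × 10⁻³ → stable
  86–130 m: −αΔT+βΔS = −(1.9 × 10⁻⁴)(+8.3)+(8.1 × 10⁻⁴)(-0.54) = -2.0 × 10⁻³ → UNSTABLE
  130–200 m: −αΔT+βΔS = −(1.9 × 10⁻⁴)(-9.7)+(8.1 × 10⁻⁴)(-0.41) = 1.5 × 10⁻³ → stable
  200–249 m: −αΔT+βΔS = −(1.9 × 10⁻⁴)(-2.8)+(8.1 × 10⁻⁴)(+1.33) = 1.6 × 10⁻³ → stable
The 86–130 m interval has Δρ < 0: lighter water underlies denser water.

86–130 m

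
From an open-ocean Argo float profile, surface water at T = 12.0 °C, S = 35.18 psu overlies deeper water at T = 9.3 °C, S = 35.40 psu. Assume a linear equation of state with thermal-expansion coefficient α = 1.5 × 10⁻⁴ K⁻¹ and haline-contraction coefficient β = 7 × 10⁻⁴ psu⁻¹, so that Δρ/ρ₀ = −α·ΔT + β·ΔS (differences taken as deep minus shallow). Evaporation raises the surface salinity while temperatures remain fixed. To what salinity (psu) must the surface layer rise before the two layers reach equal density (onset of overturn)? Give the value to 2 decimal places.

Neutral buoyancy requires −α(T_deep − T_surf) + β(S_deep − S_surf′) = 0.
S_surf′ = S_deep − (α/β)·ΔT = 35.40 − (1.5 × 10⁻⁴/7 × 10⁻⁴)·(-2.7) = 35.9786 psu.
Increase required: 35.9786 − 35.18 = 0.7986 psu.

35.98 psu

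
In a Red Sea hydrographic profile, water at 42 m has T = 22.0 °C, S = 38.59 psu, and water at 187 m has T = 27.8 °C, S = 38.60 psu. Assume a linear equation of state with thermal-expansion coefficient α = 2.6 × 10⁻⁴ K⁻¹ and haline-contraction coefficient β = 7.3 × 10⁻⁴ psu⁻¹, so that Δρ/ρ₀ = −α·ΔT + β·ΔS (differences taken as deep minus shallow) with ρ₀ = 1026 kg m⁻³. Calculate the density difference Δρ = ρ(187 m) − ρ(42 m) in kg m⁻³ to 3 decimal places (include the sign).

ΔT = +5.8 K, ΔS = +0.01 psu (deep − shallow).
Δρ/ρ₀ = −(2.6 × 10⁻⁴)(+5.8) + (7.3 × 10⁻⁴)(+0.01) = -1.5007 × 10⁻³.
Δρ = 1026 × (-1.5007 × 10⁻³) = -1.540 kg m⁻³.
Negative Δρ: lighter below, statically unstable.

-1.540 kg m⁻³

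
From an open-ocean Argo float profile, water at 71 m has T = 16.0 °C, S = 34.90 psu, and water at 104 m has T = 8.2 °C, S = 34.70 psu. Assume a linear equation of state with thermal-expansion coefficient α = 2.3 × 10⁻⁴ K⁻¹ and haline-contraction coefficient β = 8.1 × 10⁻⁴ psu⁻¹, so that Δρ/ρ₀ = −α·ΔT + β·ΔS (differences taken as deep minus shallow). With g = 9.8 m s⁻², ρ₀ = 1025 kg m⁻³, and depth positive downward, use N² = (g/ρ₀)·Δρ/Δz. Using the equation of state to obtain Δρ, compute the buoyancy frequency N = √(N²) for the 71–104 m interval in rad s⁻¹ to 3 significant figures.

ΔT = -7.8 K, ΔS = -0.20 psu (deep − shallow).
Δρ/ρ₀ = −αΔT + βΔS = 1.794 × 10⁻³ − 1.62 × 10⁻⁴ = 1.632 × 10⁻³, so Δρ ≈ 1.673 kg m⁻³.
N² = (g/ρ₀)·Δρ/Δz = g·(Δρ/ρ₀)/Δz = 9.8 × 1.632 × 10⁻³ / 33 = 4.8465 × 10⁻⁴ s⁻².
N = √(4.8465 × 10⁻⁴) = 0.022015 rad s⁻¹ ≈ 0.0220 rad s⁻¹.

0.0220 rad s⁻¹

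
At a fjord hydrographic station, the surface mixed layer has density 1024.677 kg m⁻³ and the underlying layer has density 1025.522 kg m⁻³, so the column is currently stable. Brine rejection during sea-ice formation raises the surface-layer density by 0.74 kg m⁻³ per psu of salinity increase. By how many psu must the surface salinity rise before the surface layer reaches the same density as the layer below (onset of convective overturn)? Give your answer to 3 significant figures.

1.14 psu

Density deficit of the surface layer: 1025.522 − 1024.677 = 0.845 kg m⁻³.
Required change = 0.845 / 0.74 = 1.14 psu.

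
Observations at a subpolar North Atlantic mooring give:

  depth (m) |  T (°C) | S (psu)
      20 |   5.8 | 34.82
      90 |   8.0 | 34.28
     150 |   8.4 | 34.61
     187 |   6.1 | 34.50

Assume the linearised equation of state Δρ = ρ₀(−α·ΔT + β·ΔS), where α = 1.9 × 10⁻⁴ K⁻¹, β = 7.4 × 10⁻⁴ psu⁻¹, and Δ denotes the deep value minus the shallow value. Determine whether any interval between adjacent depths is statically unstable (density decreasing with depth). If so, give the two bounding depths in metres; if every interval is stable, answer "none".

Evaluate Δρ/ρ₀ = −αΔT + βΔS across each adjacent pair:
  20–90 m: −αΔT+βΔS = −(1.9 × 10⁻⁴)(+2.2)+(7.4 × 10⁻⁴)(-0.54) = -8.2 × 10⁻⁴ → UNSTABLE
  90–150 m: −αΔT+βΔS = −(1.9 × 10⁻⁴)(+0.4)+(7.4 × 10⁻⁴)(+0.33) = 1.7 × 10⁻⁴ → stable
  150–187 m: −αΔT+βΔS = −(1.9 × 10⁻⁴)(-2.3)+(7.4 × 10⁻⁴)(-0.11) = 3.6 × 10⁻⁴ → stable
The 20–90 m interval has Δρ < 0: lighter water underlies denser water.

20–90 m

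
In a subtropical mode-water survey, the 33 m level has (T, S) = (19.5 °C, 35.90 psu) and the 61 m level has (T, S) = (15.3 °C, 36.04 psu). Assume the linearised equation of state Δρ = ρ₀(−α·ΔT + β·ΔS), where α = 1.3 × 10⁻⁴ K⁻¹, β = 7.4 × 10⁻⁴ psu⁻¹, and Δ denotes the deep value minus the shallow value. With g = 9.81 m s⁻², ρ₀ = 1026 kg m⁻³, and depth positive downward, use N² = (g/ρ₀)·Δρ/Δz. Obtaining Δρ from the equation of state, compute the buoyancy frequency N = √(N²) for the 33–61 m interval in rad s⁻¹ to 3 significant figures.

ΔT = -4.2 K, ΔS = +0.14 psu (deep − shallow).
Δρ/ρ₀ = −αΔT + βΔS = 5.46 × 10⁻⁴ + 1.036 × 10⁻⁴ = 6.496 × 10⁻⁴, so Δρ ≈ 0.6665 kg m⁻³.
N² = (g/ρ₀)·Δρ/Δz = g·(Δρ/ρ₀)/Δz = 9.81 × 6.496 × 10⁻⁴ / 28 = 2.2759 × 10⁻⁴ s⁻².
N = √(2.2759 × 10⁻⁴) = 0.015086 rad s⁻¹ ≈ 0.0151 rad s⁻¹.

0.0151 rad s⁻¹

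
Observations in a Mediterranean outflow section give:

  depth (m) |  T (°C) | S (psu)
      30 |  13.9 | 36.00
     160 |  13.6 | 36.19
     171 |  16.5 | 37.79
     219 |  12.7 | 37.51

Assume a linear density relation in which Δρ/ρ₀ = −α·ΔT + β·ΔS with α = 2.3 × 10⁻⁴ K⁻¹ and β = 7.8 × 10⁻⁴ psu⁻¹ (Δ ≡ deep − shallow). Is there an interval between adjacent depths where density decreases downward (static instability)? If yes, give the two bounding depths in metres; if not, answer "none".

Evaluate Δρ/ρ₀ = −αΔT + βΔS across each adjacent pair:
  30–160 m: −αΔT+βΔS = −(2.3 × 10⁻⁴)(-0.3)+(7.8 × 10⁻⁴)(+0.19) = 2.2 × 10⁻⁴ → stable
  160–171 m: −αΔT+βΔS = −(2.3 × 10⁻⁴)(+2.9)+(7.8 × 10⁻⁴)(+1.60) = 5.8 × 10⁻⁴ → stable
  171–219 m: −αΔT+βΔS = −(2.3 × 10⁻⁴)(-3.8)+(7.8 × 10⁻⁴)(-0.28) = 6.6 × 10⁻⁴ → stable
Every interval has Δρ > 0: the column is stably stratified throughout.

none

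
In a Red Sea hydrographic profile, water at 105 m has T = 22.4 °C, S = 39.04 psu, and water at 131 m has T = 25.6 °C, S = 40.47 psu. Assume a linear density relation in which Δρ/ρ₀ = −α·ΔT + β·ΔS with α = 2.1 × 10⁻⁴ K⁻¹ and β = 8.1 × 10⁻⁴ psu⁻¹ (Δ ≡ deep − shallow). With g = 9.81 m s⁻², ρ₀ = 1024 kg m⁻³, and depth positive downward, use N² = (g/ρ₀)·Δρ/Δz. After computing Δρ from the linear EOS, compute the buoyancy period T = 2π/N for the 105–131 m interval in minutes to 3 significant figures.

ΔT = +3.2 K, ΔS = +1.43 psu (deep − shallow).
Δρ/ρ₀ = −αΔT + βΔS = -6.72 × 10⁻⁴ + 1.1583 × 10⁻³ = 4.863 × 10⁻⁴, so Δρ ≈ 0.4980 kg m⁻³.
N² = (g/ρ₀)·Δρ/Δz = g·(Δρ/ρ₀)/Δz = 9.81 × 4.863 × 10⁻⁴ / 26 = 1.8348 × 10⁻⁴ s⁻².
N = √(1.8348 × 10⁻⁴) = 0.013545 rad s⁻¹ → T = 2π/N = 463.87 s = 7.7312 min ≈ 7.73 min.

7.73 min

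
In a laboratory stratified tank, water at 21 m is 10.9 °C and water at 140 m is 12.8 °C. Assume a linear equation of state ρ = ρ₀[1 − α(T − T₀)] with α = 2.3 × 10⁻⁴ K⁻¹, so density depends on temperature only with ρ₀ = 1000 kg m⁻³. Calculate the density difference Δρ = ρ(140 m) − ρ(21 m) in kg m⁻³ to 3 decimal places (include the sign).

ΔT = +1.9 K, Δρ/ρ₀ = −αΔT = -4.37 × 10⁻⁴.
Δρ = 1000 × (-4.37 × 10⁻⁴) = -0.437 kg m⁻³.
Negative Δρ: lighter below, statically unstable.

-0.437 kg m⁻³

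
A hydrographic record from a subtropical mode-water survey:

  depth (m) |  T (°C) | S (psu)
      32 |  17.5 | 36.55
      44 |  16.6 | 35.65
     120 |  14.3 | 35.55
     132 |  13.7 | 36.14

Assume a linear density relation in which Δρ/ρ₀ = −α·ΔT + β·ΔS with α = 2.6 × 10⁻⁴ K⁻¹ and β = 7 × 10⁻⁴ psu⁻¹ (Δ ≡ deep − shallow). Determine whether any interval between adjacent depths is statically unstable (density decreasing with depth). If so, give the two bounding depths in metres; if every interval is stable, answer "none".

Evaluate Δρ/ρ₀ = −αΔT + βΔS across each adjacent pair:
  32–44 m: −αΔT+βΔS = −(2.6 × 10⁻⁴)(-0.9)+(7 × 10⁻⁴)(-0.90) = -4.0 × 10⁻⁴ → UNSTABLE
  44–120 m: −αΔT+βΔS = −(2.6 × 10⁻⁴)(-2.3)+(7 × 10⁻⁴)(-0.10) = 5.3 × 10⁻⁴ → stable
  120–132 m: −αΔT+βΔS = −(2.6 × 10⁻⁴)(-0.6)+(7 × 10⁻⁴)(+0.59) = 5.7 × 10⁻⁴ → stable
The 32–44 m interval has Δρ < 0: lighter water underlies denser water.

32–44 m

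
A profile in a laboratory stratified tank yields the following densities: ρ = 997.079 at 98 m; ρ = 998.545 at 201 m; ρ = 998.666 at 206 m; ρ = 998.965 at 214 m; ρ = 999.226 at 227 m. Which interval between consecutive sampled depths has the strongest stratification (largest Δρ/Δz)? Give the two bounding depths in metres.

206–214 m

Compute the density gradient over each adjacent pair:
  98–201 m: Δρ/Δz = 1.466/103 = 0.014 kg m⁻⁴
  201–206 m: Δρ/Δz = 0.121/5 = 0.024 kg m⁻⁴
  206–214 m: Δρ/Δz = 0.299/8 = 0.037 kg m⁻⁴
  214–227 m: Δρ/Δz = 0.261/13 = 0.020 kg m⁻⁴
The largest gradient is in the 206–214 m interval — the pycnocline.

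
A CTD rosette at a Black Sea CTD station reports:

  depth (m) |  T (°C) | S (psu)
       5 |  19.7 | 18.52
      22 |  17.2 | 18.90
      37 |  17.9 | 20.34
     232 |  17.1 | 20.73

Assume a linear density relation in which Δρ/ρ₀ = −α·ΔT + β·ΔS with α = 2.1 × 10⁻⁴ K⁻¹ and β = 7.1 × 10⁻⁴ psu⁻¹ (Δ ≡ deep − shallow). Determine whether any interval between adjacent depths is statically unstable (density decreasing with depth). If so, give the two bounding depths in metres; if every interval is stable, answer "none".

none

Evaluate Δρ/ρ₀ = −αΔT + βΔS across each adjacent pair:
  5–22 m: −αΔT+βΔS = −(2.1 × 10⁻⁴)(-2.5)+(7.1 × 10⁻⁴)(+0.38) = 7.9 × 10⁻⁴ → stable
  22–37 m: −αΔT+βΔS = −(2.1 × 10⁻⁴)(+0.7)+(7.1 × 10⁻⁴)(+1.44) = 8.8 × 10⁻⁴ → stable
  37–232 m: −αΔT+βΔS = −(2.1 × 10⁻⁴)(-0.8)+(7.1 × 10⁻⁴)(+0.39) = 4.4 × 10⁻⁴ → stable
Every interval has Δρ > 0: the column is stably stratified throughout.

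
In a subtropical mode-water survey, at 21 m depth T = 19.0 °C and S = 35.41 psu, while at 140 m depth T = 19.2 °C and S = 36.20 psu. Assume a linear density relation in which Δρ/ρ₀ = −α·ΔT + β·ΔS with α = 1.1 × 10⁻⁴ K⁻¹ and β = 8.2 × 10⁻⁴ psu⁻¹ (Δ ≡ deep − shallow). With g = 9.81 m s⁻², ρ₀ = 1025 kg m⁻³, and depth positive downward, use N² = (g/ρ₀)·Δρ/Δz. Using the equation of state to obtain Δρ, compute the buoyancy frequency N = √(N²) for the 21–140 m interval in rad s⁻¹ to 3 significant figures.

ΔT = +0.2 K, ΔS = +0.79 psu (deep − shallow).
Δρ/ρ₀ = −αΔT + βΔS = -2.20 × 10⁻⁵ + 6.478 × 10⁻⁴ = 6.258 × 10⁻⁴, so Δρ ≈ 0.6414 kg m⁻³.
N² = (g/ρ₀)·Δρ/Δz = g·(Δρ/ρ₀)/Δz = 9.81 × 6.258 × 10⁻⁴ / 119 = 5.1589 × 10⁻⁵ s⁻².
N = √(5.1589 × 10⁻⁵) = 7.1825 × 10⁻³ rad s⁻¹ ≈ 7.18 × 10⁻³ rad s⁻¹.

7.18 × 10⁻³ rad s⁻¹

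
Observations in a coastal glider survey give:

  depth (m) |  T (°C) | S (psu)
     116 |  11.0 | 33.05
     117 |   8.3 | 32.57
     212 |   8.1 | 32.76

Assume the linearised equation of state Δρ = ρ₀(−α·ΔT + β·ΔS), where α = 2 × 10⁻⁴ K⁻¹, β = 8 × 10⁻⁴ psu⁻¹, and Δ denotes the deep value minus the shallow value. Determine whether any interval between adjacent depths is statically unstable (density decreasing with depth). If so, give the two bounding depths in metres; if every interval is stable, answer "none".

Evaluate Δρ/ρ₀ = −αΔT + βΔS across each adjacent pair:
  116–117 m: −αΔT+βΔS = −(2 × 10⁻⁴)(-2.7)+(8 × 10⁻⁴)(-0.48) = 1.6 × 10⁻⁴ → stable
  117–212 m: −αΔT+βΔS = −(2 × 10⁻⁴)(-0.2)+(8 × 10⁻⁴)(+0.19) = 1.9 × 10⁻⁴ → stable
Every interval has Δρ > 0: the column is stably stratified throughout.

none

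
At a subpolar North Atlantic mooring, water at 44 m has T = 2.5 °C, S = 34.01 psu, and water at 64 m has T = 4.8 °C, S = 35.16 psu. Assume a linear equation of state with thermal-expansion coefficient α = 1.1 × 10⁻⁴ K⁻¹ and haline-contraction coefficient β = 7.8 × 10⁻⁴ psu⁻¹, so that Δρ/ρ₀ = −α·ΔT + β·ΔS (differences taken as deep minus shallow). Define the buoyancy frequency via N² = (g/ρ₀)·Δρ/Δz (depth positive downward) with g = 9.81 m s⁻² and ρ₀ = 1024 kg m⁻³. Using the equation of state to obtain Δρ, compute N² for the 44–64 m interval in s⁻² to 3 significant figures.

ΔT = +2.3 K, ΔS = +1.15 psu (deep − shallow).
Δρ/ρ₀ = −αΔT + βΔS = -2.53 × 10⁻⁴ + 8.97 × 10⁻⁴ = 6.44 × 10⁻⁴, so Δρ ≈ 0.6595 kg m⁻³.
N² = (g/ρ₀)·Δρ/Δz = g·(Δρ/ρ₀)/Δz = 9.81 × 6.44 × 10⁻⁴ / 20 = 3.1588 × 10⁻⁴ s⁻² ≈ 3.16 × 10⁻⁴ s⁻².

3.16 × 10⁻⁴ s⁻²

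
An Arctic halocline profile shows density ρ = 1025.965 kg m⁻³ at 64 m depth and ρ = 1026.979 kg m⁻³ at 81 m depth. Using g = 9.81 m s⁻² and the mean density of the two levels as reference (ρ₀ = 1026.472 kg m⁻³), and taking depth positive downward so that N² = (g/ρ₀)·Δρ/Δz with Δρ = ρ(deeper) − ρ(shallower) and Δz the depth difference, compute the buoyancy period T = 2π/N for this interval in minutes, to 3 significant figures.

4.39 min

Δρ = 1026.979 − 1025.965 = 1.014 kg m⁻³ over Δz = 81 − 64 = 17 m.
N² = (9.81/1026.472) × (1.014/17) = 5.7005 × 10⁻⁴ s⁻².
N = √(5.7005 × 10⁻⁴) = 0.023876 rad s⁻¹, so T = 2π/N = 263.16 s = 4.3860 min ≈ 4.39 min.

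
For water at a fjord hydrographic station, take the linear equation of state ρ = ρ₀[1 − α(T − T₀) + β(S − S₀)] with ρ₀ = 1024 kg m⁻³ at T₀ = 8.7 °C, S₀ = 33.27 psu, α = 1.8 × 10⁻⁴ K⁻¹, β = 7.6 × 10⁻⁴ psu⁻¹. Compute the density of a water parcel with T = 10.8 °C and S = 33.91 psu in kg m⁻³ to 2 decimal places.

1024.11 kg m⁻³

T − T₀ = +2.1 K, S − S₀ = +0.64 psu.
Bracket = 1 − α·(+2.1) + β·(+0.64) = 1 + (1.084 × 10⁻⁴) = 1.0001084.
ρ = 1024 × 1.0001084 = 1024.11 kg m⁻³.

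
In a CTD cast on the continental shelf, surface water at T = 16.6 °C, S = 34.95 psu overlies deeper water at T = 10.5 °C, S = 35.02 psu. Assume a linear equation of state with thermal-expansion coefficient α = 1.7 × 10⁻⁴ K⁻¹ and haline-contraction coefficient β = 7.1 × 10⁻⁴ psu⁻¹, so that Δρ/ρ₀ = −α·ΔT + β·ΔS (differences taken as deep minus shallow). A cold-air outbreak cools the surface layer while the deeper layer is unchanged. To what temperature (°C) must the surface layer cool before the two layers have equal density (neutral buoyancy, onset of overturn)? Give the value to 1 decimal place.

Neutral buoyancy requires Δρ = 0, i.e. −α(T_deep − T_surf′) + β(S_deep − S_surf) = 0.
T_surf′ = T_deep − (β/α)·ΔS = 10.5 − (7.1 × 10⁻⁴/1.7 × 10⁻⁴)·(+0.07) = 10.208 °C.
Cooling required: 16.6 − (10.208) = 6.392 °C.

10.2 °C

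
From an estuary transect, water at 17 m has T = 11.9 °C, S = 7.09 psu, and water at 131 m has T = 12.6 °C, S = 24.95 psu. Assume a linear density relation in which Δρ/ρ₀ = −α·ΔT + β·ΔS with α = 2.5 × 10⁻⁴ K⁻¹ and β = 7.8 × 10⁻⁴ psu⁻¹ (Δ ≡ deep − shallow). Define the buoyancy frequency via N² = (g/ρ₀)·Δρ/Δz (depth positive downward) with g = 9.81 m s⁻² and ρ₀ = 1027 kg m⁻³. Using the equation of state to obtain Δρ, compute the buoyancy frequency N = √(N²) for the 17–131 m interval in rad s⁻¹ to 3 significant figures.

0.0344 rad s⁻¹

ΔT = +0.7 K, ΔS = +17.86 psu (deep − shallow).
Δρ/ρ₀ = −αΔT + βΔS = -1.75 × 10⁻⁴ + 0.0139308 = 0.0137558, so Δρ ≈ 14.13 kg m⁻³.
N² = (g/ρ₀)·Δρ/Δz = g·(Δρ/ρ₀)/Δz = 9.81 × 0.0137558 / 114 = 1.1837 × 10⁻³ s⁻².
N = √(1.1837 × 10⁻³) = 0.034405 rad s⁻¹ ≈ 0.0344 rad s⁻¹.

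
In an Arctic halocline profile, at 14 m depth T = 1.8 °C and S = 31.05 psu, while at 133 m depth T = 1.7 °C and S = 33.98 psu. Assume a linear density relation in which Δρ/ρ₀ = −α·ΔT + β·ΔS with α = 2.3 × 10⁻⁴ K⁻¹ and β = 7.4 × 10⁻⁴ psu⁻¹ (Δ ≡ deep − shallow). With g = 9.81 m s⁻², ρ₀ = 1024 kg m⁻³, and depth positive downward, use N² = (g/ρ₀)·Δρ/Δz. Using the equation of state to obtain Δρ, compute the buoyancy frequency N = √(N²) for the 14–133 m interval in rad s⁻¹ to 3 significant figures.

ΔT = -0.1 K, ΔS = +2.93 psu (deep − shallow).
Δρ/ρ₀ = −αΔT + βΔS = 2.30 × 10⁻⁵ + 2.1682 × 10⁻³ = 2.1912 × 10⁻³, so Δρ ≈ 2.244 kg m⁻³.
N² = (g/ρ₀)·Δρ/Δz = g·(Δρ/ρ₀)/Δz = 9.81 × 2.1912 × 10⁻³ / 119 = 1.8064 × 10⁻⁴ s⁻².
N = √(1.8064 × 10⁻⁴) = 0.013440 rad s⁻¹ ≈ 0.0134 rad s⁻¹.

0.0134 rad s⁻¹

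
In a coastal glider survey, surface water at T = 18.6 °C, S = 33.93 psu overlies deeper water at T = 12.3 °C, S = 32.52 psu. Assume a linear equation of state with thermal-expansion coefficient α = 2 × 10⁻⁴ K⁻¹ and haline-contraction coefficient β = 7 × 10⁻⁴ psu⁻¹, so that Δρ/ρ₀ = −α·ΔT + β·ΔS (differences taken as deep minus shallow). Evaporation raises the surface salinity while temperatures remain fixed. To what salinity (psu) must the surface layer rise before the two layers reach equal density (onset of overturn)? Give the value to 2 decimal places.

Neutral buoyancy requires −α(T_deep − T_surf) + β(S_deep − S_surf′) = 0.
S_surf′ = S_deep − (α/β)·ΔT = 32.52 − (2 × 10⁻⁴/7 × 10⁻⁴)·(-6.3) = 34.3200 psu.
Increase required: 34.3200 − 33.93 = 0.3900 psu.

34.32 psu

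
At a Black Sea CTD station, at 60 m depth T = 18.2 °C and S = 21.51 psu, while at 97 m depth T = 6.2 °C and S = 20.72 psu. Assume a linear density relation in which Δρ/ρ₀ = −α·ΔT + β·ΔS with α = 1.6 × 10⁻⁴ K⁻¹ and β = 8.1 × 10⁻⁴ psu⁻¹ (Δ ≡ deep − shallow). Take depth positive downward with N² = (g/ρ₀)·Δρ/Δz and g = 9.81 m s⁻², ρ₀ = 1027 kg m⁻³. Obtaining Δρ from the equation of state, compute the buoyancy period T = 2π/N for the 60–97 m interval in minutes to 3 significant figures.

5.68 min

ΔT = -12.0 K, ΔS = -0.79 psu (deep − shallow).
Δρ/ρ₀ = −αΔT + βΔS = 1.92 × 10⁻³ − 6.399 × 10⁻⁴ = 1.2801 × 10⁻³, so Δρ ≈ 1.315 kg m⁻³.
N² = (g/ρ₀)·Δρ/Δz = g·(Δρ/ρ₀)/Δz = 9.81 × 1.2801 × 10⁻³ / 37 = 3.3940 × 10⁻⁴ s⁻².
N = √(3.3940 × 10⁻⁴) = 0.018423 rad s⁻¹ → T = 2π/N = 341.05 s = 5.6842 min ≈ 5.68 min.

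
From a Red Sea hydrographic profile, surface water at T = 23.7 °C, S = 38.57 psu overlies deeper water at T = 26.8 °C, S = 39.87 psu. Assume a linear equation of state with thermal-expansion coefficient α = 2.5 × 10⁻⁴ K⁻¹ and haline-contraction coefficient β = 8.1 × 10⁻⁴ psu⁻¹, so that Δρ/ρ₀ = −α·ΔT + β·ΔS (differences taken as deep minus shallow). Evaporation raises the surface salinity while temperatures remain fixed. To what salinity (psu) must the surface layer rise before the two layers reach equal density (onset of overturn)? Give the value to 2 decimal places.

Neutral buoyancy requires −α(T_deep − T_surf) + β(S_deep − S_surf′) = 0.
S_surf′ = S_deep − (α/β)·ΔT = 39.87 − (2.5 × 10⁻⁴/8.1 × 10⁻⁴)·(+3.1) = 38.9132 psu.
Increase required: 38.9132 − 38.57 = 0.3432 psu.

38.91 psu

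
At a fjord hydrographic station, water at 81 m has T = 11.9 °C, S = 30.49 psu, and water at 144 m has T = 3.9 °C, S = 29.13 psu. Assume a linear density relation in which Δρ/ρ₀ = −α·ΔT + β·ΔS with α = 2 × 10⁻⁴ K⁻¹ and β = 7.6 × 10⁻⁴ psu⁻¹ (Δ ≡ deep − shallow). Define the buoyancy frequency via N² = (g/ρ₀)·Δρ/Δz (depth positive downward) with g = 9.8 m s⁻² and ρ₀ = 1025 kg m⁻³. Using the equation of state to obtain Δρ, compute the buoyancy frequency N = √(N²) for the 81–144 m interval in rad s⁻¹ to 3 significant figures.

9.39 × 10⁻³ rad s⁻¹

ΔT = -8.0 K, ΔS = -1.36 psu (deep − shallow).
Δρ/ρ₀ = −αΔT + βΔS = 1.60 × 10⁻³ − 1.0336 × 10⁻³ = 5.664 × 10⁻⁴, so Δρ ≈ 0.5806 kg m⁻³.
N² = (g/ρ₀)·Δρ/Δz = g·(Δρ/ρ₀)/Δz = 9.8 × 5.664 × 10⁻⁴ / 63 = 8.8107 × 10⁻⁵ s⁻².
N = √(8.8107 × 10⁻⁵) = 9.3865 × 10⁻³ rad s⁻¹ ≈ 9.39 × 10⁻³ rad s⁻¹.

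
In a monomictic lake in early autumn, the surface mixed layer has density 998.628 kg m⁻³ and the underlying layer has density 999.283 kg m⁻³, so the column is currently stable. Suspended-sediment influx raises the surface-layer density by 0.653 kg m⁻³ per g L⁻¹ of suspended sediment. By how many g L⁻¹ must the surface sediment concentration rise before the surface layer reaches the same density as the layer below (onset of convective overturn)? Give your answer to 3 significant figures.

Density deficit of the surface layer: 999.283 − 998.628 = 0.655 kg m⁻³.
Required change = 0.655 / 0.653 = 1.00 g L⁻¹.

1.00 g L⁻¹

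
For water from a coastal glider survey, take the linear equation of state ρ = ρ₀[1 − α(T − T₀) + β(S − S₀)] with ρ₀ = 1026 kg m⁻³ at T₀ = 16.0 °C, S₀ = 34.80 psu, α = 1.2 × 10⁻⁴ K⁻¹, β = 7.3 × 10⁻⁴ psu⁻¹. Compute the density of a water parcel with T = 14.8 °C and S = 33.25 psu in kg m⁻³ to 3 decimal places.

T − T₀ = -1.2 K, S − S₀ = -1.55 psu.
Bracket = 1 − α·(-1.2) + β·(-1.55) = 1 + (-9.875 × 10⁻⁴) = 0.9990125.
ρ = 1026 × 0.9990125 = 1024.987 kg m⁻³.

1024.987 kg m⁻³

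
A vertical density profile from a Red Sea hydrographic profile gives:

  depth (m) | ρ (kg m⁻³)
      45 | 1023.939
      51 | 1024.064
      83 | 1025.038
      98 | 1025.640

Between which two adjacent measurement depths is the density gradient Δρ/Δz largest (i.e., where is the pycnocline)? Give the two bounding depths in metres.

83–98 m

Compute the density gradient over each adjacent pair:
  45–51 m: Δρ/Δz = 0.125/6 = 0.021 kg m⁻⁴
  51–83 m: Δρ/Δz = 0.974/32 = 0.030 kg m⁻⁴
  83–98 m: Δρ/Δz = 0.602/15 = 0.040 kg m⁻⁴
The largest gradient is in the 83–98 m interval — the pycnocline.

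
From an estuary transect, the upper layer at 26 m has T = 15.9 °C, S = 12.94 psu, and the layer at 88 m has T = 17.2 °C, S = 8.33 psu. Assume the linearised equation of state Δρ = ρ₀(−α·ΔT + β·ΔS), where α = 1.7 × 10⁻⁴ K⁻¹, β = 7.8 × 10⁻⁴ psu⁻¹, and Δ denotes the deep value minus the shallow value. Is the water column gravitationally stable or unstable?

ΔT = 17.2 − 15.9 = +1.3 K and ΔS = 8.33 − 12.94 = -4.61 psu (deep − shallow).
−αΔT = -2.21 × 10⁻⁴; βΔS = -3.5958 × 10⁻³; sum Δρ/ρ₀ = -3.8168 × 10⁻³.
Δρ/ρ₀ < 0, so Δρ < 0: deeper water is lighter → statically unstable; the column would overturn.

unstable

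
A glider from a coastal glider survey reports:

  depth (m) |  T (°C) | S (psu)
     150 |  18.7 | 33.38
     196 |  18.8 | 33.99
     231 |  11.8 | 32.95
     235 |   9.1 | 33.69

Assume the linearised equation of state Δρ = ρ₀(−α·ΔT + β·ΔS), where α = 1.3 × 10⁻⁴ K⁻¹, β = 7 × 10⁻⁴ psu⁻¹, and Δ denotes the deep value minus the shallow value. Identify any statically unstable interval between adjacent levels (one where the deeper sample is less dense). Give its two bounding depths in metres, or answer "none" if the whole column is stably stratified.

none

Evaluate Δρ/ρ₀ = −αΔT + βΔS across each adjacent pair:
  150–196 m: −αΔT+βΔS = −(1.3 × 10⁻⁴)(+0.1)+(7 × 10⁻⁴)(+0.61) = 4.1 × 10⁻⁴ → stable
  196–231 m: −αΔT+βΔS = −(1.3 × 10⁻⁴)(-7.0)+(7 × 10⁻⁴)(-1.04) = 1.8 × 10⁻⁴ → stable
  231–235 m: −αΔT+βΔS = −(1.3 × 10⁻⁴)(-2.7)+(7 × 10⁻⁴)(+0.74) = 8.7 × 10⁻⁴ → stable
Every interval has Δρ > 0: the column is stably stratified throughout.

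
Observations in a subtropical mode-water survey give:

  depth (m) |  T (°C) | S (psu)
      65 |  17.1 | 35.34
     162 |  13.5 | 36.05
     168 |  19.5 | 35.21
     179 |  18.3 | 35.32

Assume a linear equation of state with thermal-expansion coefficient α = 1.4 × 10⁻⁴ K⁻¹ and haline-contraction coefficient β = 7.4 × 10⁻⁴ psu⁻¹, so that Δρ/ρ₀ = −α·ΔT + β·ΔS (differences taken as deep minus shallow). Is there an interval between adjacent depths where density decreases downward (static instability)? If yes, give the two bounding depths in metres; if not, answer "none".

Evaluate Δρ/ρ₀ = −αΔT + βΔS across each adjacent pair:
  65–162 m: −αΔT+βΔS = −(1.4 × 10⁻⁴)(-3.6)+(7.4 × 10⁻⁴)(+0.71) = 1.0 × 10⁻³ → stable
  162–168 m: −αΔT+βΔS = −(1.4 × 10⁻⁴)(+6.0)+(7.4 × 10⁻⁴)(-0.84) = -1.5 × 10⁻³ → UNSTABLE
  168–179 m: −αΔT+βΔS = −(1.4 × 10⁻⁴)(-1.2)+(7.4 × 10⁻⁴)(+0.11) = 2.5 × 10⁻⁴ → stable
The 162–168 m interval has Δρ < 0: lighter water underlies denser water.

162–168 m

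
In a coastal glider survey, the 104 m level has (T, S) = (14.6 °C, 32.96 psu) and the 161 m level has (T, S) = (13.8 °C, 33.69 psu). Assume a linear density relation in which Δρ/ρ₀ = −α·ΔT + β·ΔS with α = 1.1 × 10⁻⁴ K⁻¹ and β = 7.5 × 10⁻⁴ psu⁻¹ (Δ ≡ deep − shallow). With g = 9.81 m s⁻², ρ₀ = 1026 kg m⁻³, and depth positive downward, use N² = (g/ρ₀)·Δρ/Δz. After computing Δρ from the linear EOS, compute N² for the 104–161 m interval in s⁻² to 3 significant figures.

ΔT = -0.8 K, ΔS = +0.73 psu (deep − shallow).
Δρ/ρ₀ = −αΔT + βΔS = 8.80 × 10⁻⁵ + 5.475 × 10⁻⁴ = 6.355 × 10⁻⁴, so Δρ ≈ 0.6520 kg m⁻³.
N² = (g/ρ₀)·Δρ/Δz = g·(Δρ/ρ₀)/Δz = 9.81 × 6.355 × 10⁻⁴ / 57 = 1.0937 × 10⁻⁴ s⁻² ≈ 1.09 × 10⁻⁴ s⁻².

1.09 × 10⁻⁴ s⁻²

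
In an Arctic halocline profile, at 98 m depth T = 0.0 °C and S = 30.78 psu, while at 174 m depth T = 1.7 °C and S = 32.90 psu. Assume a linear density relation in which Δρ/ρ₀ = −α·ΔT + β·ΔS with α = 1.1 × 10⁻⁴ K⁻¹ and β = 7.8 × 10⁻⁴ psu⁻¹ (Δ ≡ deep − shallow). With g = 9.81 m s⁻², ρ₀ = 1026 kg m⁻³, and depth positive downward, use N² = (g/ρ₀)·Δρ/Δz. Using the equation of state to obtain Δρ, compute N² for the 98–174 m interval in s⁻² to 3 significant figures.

ΔT = +1.7 K, ΔS = +2.12 psu (deep − shallow).
Δρ/ρ₀ = −αΔT + βΔS = -1.87 × 10⁻⁴ + 1.6536 × 10⁻³ = 1.4666 × 10⁻³, so Δρ ≈ 1.505 kg m⁻³.
N² = (g/ρ₀)·Δρ/Δz = g·(Δρ/ρ₀)/Δz = 9.81 × 1.4666 × 10⁻³ / 76 = 1.8931 × 10⁻⁴ s⁻² ≈ 1.89 × 10⁻⁴ s⁻².

1.89 × 10⁻⁴ s⁻²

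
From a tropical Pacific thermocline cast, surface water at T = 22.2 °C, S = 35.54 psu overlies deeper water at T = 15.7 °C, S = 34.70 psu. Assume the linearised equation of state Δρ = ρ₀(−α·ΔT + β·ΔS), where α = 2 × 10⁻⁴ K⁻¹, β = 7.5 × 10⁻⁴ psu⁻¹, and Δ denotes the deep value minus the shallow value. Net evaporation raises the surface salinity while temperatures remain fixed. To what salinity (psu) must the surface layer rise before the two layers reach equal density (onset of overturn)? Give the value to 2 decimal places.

Neutral buoyancy requires −α(T_deep − T_surf) + β(S_deep − S_surf′) = 0.
S_surf′ = S_deep − (α/β)·ΔT = 34.70 − (2 × 10⁻⁴/7.5 × 10⁻⁴)·(-6.5) = 36.4333 psu.
Increase required: 36.4333 − 35.54 = 0.8933 psu.

36.43 psu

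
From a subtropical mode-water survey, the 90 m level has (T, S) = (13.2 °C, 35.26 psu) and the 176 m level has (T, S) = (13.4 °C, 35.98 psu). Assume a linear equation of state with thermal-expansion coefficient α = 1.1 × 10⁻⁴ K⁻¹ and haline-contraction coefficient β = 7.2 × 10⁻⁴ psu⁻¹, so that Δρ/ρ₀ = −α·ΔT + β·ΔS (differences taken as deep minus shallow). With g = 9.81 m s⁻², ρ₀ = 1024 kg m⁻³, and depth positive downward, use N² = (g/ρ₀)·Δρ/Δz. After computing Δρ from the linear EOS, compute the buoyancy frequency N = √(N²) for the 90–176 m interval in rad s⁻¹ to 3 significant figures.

7.52 × 10⁻³ rad s⁻¹

ΔT = +0.2 K, ΔS = +0.72 psu (deep − shallow).
Δρ/ρ₀ = −αΔT + βΔS = -2.20 × 10⁻⁵ + 5.184 × 10⁻⁴ = 4.964 × 10⁻⁴, so Δρ ≈ 0.5083 kg m⁻³.
N² = (g/ρ₀)·Δρ/Δz = g·(Δρ/ρ₀)/Δz = 9.81 × 4.964 × 10⁻⁴ / 86 = 5.6624 × 10⁻⁵ s⁻².
N = √(5.6624 × 10⁻⁵) = 7.5249 × 10⁻³ rad s⁻¹ ≈ 7.52 × 10⁻³ rad s⁻¹.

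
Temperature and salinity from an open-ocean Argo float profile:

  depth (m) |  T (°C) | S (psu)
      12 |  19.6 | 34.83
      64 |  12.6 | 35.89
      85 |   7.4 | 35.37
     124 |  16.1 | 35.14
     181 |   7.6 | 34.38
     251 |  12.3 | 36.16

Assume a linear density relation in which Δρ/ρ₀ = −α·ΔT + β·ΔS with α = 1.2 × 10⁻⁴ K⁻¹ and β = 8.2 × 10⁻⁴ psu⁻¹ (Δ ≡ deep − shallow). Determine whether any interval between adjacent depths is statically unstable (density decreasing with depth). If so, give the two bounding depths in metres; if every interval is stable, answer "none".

85–124 m

Evaluate Δρ/ρ₀ = −αΔT + βΔS across each adjacent pair:
  12–64 m: −αΔT+βΔS = −(1.2 × 10⁻⁴)(-7.0)+(8.2 × 10⁻⁴)(+1.06) = 1.7 × 10⁻³ → stable
  64–85 m: −αΔT+βΔS = −(1.2 × 10⁻⁴)(-5.2)+(8.2 × 10⁻⁴)(-0.52) = 2.0 × 10⁻⁴ → stable
  85–124 m: −αΔT+βΔS = −(1.2 × 10⁻⁴)(+8.7)+(8.2 × 10⁻⁴)(-0.23) = -1.2 × 10⁻³ → UNSTABLE
  124–181 m: −αΔT+βΔS = −(1.2 × 10⁻⁴)(-8.5)+(8.2 × 10⁻⁴)(-0.76) = 4.0 × 10⁻⁴ → stable
  181–251 m: −αΔT+βΔS = −(1.2 × 10⁻⁴)(+4.7)+(8.2 × 10⁻⁴)(+1.78) = 9.0 × 10⁻⁴ → stable
The 85–124 m interval has Δρ < 0: lighter water underlies denser water.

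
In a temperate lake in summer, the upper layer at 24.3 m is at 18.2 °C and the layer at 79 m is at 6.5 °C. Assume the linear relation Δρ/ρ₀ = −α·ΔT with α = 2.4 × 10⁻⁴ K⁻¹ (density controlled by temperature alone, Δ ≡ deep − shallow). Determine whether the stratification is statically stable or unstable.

ΔT = 6.5 − 18.2 = -11.7 K, so Δρ/ρ₀ = −αΔT = 2.808 × 10⁻³.
Δρ/ρ₀ > 0, so Δρ > 0: deeper water is denser → statically stable.

stable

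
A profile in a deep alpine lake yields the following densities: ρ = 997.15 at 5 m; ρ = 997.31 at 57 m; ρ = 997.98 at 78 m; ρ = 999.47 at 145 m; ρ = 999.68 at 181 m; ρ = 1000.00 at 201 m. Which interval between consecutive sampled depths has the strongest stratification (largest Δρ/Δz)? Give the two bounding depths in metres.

57–78 m

Compute the density gradient over each adjacent pair:
  5–57 m: Δρ/Δz = 0.16/52 = 3.1 × 10⁻³ kg m⁻⁴
  57–78 m: Δρ/Δz = 0.67/21 = 0.032 kg m⁻⁴
  78–145 m: Δρ/Δz = 1.49/67 = 0.022 kg m⁻⁴
  145–181 m: Δρ/Δz = 0.21/36 = 5.8 × 10⁻³ kg m⁻⁴
  181–201 m: Δρ/Δz = 0.32/20 = 0.016 kg m⁻⁴
The largest gradient is in the 57–78 m interval — the pycnocline.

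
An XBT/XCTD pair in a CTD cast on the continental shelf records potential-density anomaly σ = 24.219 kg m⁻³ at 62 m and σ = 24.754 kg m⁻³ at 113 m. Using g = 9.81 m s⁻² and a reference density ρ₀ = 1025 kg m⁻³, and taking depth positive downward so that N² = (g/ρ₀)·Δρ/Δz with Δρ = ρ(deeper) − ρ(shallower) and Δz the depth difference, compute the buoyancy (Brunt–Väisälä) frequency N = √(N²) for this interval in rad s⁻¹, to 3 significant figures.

0.0100 rad s⁻¹

Δρ = 1024.754 − 1024.219 = 0.535 kg m⁻³ over Δz = 113 − 62 = 51 m.
N² = (9.81/1025) × (0.535/51) = 1.0040 × 10⁻⁴ s⁻².
N = √(1.0040 × 10⁻⁴) = 0.010020 rad s⁻¹ ≈ 0.0100 rad s⁻¹.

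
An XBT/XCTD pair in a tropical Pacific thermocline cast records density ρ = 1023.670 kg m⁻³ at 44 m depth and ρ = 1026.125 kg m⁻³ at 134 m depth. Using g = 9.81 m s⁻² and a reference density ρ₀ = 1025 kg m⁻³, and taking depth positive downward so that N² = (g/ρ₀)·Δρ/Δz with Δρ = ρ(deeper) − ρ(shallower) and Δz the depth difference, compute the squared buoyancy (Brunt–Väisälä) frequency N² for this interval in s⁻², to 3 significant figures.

2.61 × 10⁻⁴ s⁻²

Δρ = 1026.125 − 1023.670 = 2.455 kg m⁻³ over Δz = 134 − 44 = 90 m.
N² = (9.81/1025) × (2.455/90) = 2.6107 × 10⁻⁴ s⁻² ≈ 2.61 × 10⁻⁴ s⁻².
Since Δρ > 0 the layer is stably stratified.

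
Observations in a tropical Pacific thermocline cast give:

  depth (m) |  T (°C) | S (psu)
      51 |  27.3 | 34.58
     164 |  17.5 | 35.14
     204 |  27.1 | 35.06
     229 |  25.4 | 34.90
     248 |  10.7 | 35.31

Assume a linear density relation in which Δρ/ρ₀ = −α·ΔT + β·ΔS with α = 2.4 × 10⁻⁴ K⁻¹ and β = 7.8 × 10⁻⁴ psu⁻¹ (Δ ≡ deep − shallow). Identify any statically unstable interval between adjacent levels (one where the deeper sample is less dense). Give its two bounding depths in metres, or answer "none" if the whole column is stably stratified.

164–204 m

Evaluate Δρ/ρ₀ = −αΔT + βΔS across each adjacent pair:
  51–164 m: −αΔT+βΔS = −(2.4 × 10⁻⁴)(-9.8)+(7.8 × 10⁻⁴)(+0.56) = 2.8 × 10⁻³ → stable
  164–204 m: −αΔT+βΔS = −(2.4 × 10⁻⁴)(+9.6)+(7.8 × 10⁻⁴)(-0.08) = -2.4 × 10⁻³ → UNSTABLE
  204–229 m: −αΔT+βΔS = −(2.4 × 10⁻⁴)(-1.7)+(7.8 × 10⁻⁴)(-0.16) = 2.8 × 10⁻⁴ → stable
  229–248 m: −αΔT+βΔS = −(2.4 × 10⁻⁴)(-14.7)+(7.8 × 10⁻⁴)(+0.41) = 3.8 × 10⁻³ → stable
The 164–204 m interval has Δρ < 0: lighter water underlies denser water.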